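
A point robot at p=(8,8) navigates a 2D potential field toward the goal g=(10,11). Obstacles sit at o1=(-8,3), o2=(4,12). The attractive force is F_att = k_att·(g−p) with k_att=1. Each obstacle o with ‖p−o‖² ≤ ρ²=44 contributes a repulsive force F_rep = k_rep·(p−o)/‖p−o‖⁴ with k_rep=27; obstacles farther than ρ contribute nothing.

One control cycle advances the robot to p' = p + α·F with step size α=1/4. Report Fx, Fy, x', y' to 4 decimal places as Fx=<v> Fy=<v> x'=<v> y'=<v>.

F_att = 1·(g−p) = 1·(2,3) = (2.0000,3.0000)
o1: d²=281 > ρ²=44 → inactive
o2: d²=32 ≤ ρ²=44; F_rep = 27·(4,-4)/32² = (0.1055,-0.1055)
F = F_att + ΣF_rep = (2.1055,2.8945)
p' = p + 1/4·F = (8.5264,8.7236)

Fx=2.1055 Fy=2.8945 x'=8.5264 y'=8.7236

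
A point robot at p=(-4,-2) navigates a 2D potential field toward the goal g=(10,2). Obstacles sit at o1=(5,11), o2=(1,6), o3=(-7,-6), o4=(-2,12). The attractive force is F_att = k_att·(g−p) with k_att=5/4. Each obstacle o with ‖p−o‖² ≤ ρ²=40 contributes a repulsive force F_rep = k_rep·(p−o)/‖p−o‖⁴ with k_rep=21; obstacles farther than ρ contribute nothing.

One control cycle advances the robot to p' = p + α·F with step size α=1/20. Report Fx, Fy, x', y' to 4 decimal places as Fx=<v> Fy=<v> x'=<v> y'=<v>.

F_att = 5/4·(g−p) = 5/4·(14,4) = (17.5000,5.0000)
o1: d²=250 > ρ²=40 → inactive
o2: d²=89 > ρ²=40 → inactive
o3: d²=25 ≤ ρ²=40; F_rep = 21·(3,4)/25² = (0.1008,0.1344)
o4: d²=200 > ρ²=40 → inactive
F = F_att + ΣF_rep = (17.6008,5.1344)
p' = p + 1/20·F = (-3.1200,-1.7433)

Fx=17.6008 Fy=5.1344 x'=-3.1200 y'=-1.7433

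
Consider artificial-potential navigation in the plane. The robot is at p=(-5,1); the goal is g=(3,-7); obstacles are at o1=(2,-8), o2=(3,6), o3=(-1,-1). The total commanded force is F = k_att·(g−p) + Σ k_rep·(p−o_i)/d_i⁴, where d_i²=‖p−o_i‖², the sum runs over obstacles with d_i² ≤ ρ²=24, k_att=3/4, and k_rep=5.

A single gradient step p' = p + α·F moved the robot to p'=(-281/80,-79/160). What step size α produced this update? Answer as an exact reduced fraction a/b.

α = 1/4

F_att = 3/4·(g−p) = 3/4·(8,-8) = (6.0000,-6.0000)
o1: d²=130 > ρ²=24 → inactive
o2: d²=89 > ρ²=24 → inactive
o3: d²=20 ≤ ρ²=24; F_rep = 5·(-4,2)/20² = (-0.0500,0.0250)
F = F_att + ΣF_rep = (5.9500,-5.9750)
Δp = p'−p = (1.4875,-1.4937); α = Δx/Fx = (119/80) / (119/20) = 1/4
check: Δy/Fy = (-239/160) / (-239/40) = 1/4 ✓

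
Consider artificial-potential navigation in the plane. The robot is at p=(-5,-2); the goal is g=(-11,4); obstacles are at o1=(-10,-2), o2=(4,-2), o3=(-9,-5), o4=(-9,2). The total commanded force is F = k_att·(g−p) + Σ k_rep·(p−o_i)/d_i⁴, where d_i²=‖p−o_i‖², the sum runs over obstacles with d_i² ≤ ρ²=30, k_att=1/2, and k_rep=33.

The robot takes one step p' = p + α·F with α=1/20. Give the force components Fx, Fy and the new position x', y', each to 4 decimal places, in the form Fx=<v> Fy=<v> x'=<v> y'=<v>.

F_att = 1/2·(g−p) = 1/2·(-6,6) = (-3.0000,3.0000)
o1: d²=25 ≤ ρ²=30; F_rep = 33·(5,0)/25² = (0.2640,0.0000)
o2: d²=81 > ρ²=30 → inactive
o3: d²=25 ≤ ρ²=30; F_rep = 33·(4,3)/25² = (0.2112,0.1584)
o4: d²=32 > ρ²=30 → inactive
F = F_att + ΣF_rep = (-2.5248,3.1584)
p' = p + 1/20·F = (-5.1262,-1.8421)

Fx=-2.5248 Fy=3.1584 x'=-5.1262 y'=-1.8421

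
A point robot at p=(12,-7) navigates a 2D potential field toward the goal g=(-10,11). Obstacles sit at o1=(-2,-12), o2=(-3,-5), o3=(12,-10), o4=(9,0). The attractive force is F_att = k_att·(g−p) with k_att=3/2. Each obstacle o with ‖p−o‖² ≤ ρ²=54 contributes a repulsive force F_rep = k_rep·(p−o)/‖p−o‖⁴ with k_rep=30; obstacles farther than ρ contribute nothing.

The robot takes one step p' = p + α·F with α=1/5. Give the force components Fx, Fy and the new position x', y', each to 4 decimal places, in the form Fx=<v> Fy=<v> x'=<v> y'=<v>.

F_att = 3/2·(g−p) = 3/2·(-22,18) = (-33.0000,27.0000)
o1: d²=221 > ρ²=54 → inactive
o2: d²=229 > ρ²=54 → inactive
o3: d²=9 ≤ ρ²=54; F_rep = 30·(0,3)/9² = (0.0000,1.1111)
o4: d²=58 > ρ²=54 → inactive
F = F_att + ΣF_rep = (-33.0000,28.1111)
p' = p + 1/5·F = (5.4000,-1.3778)

Fx=-33.0000 Fy=28.1111 x'=5.4000 y'=-1.3778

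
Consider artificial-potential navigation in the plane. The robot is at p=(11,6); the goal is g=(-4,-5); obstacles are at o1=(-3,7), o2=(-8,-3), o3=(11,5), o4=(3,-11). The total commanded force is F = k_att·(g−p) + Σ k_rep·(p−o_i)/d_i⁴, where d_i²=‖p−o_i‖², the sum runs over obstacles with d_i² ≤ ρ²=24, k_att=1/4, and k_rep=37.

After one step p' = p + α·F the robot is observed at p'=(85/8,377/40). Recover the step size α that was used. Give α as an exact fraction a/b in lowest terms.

α = 1/10

F_att = 1/4·(g−p) = 1/4·(-15,-11) = (-3.7500,-2.7500)
o1: d²=197 > ρ²=24 → inactive
o2: d²=442 > ρ²=24 → inactive
o3: d²=1 ≤ ρ²=24; F_rep = 37·(0,1)/1² = (0.0000,37.0000)
o4: d²=353 > ρ²=24 → inactive
F = F_att + ΣF_rep = (-3.7500,34.2500)
Δp = p'−p = (-0.3750,3.4250); α = Δx/Fx = (-3/8) / (-15/4) = 1/10
check: Δy/Fy = (137/40) / (137/4) = 1/10 ✓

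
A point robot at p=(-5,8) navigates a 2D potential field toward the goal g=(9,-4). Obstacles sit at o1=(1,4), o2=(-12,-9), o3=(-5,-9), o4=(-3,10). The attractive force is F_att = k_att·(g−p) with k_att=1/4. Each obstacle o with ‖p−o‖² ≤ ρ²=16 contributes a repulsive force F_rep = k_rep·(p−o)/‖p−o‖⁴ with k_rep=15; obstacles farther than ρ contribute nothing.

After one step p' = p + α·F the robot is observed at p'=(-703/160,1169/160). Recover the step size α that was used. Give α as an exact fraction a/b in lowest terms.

F_att = 1/4·(g−p) = 1/4·(14,-12) = (3.5000,-3.0000)
o1: d²=52 > ρ²=16 → inactive
o2: d²=338 > ρ²=16 → inactive
o3: d²=289 > ρ²=16 → inactive
o4: d²=8 ≤ ρ²=16; F_rep = 15·(-2,-2)/8² = (-0.4688,-0.4688)
F = F_att + ΣF_rep = (3.0312,-3.4688)
Δp = p'−p = (0.6062,-0.6937); α = Δx/Fx = (97/160) / (97/32) = 1/5
check: Δy/Fy = (-111/160) / (-111/32) = 1/5 ✓

α = 1/5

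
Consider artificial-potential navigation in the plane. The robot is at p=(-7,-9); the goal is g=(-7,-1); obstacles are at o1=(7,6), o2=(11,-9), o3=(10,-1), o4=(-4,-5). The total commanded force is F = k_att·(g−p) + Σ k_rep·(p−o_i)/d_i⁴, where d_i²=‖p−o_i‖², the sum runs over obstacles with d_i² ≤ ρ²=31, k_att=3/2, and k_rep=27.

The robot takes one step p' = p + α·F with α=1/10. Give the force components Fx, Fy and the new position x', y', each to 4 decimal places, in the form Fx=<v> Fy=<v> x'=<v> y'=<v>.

Fx=-0.1296 Fy=11.8272 x'=-7.0130 y'=-7.8173

F_att = 3/2·(g−p) = 3/2·(0,8) = (0.0000,12.0000)
o1: d²=421 > ρ²=31 → inactive
o2: d²=324 > ρ²=31 → inactive
o3: d²=353 > ρ²=31 → inactive
o4: d²=25 ≤ ρ²=31; F_rep = 27·(-3,-4)/25² = (-0.1296,-0.1728)
F = F_att + ΣF_rep = (-0.1296,11.8272)
p' = p + 1/10·F = (-7.0130,-7.8173)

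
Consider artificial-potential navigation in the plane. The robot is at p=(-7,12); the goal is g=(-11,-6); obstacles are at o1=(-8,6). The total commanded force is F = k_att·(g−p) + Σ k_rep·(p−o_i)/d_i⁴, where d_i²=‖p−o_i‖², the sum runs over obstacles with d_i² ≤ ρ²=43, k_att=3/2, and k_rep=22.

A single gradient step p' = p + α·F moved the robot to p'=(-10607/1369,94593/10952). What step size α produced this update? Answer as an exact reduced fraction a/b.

F_att = 3/2·(g−p) = 3/2·(-4,-18) = (-6.0000,-27.0000)
o1: d²=37 ≤ ρ²=43; F_rep = 22·(1,6)/37² = (0.0161,0.0964)
F = F_att + ΣF_rep = (-5.9839,-26.9036)
Δp = p'−p = (-0.7480,-3.3629); α = Δx/Fx = (-1024/1369) / (-8192/1369) = 1/8
check: Δy/Fy = (-36831/10952) / (-36831/1369) = 1/8 ✓

α = 1/8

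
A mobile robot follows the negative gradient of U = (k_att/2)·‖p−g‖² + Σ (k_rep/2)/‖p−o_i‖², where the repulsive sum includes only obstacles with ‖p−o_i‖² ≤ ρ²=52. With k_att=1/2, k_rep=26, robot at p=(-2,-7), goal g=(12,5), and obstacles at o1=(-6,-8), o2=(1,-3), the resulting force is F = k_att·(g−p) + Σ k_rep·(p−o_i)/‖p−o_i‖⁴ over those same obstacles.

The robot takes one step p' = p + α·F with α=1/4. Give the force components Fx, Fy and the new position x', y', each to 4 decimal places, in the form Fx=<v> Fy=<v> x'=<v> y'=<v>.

F_att = 1/2·(g−p) = 1/2·(14,12) = (7.0000,6.0000)
o1: d²=17 ≤ ρ²=52; F_rep = 26·(4,1)/17² = (0.3599,0.0900)
o2: d²=25 ≤ ρ²=52; F_rep = 26·(-3,-4)/25² = (-0.1248,-0.1664)
F = F_att + ΣF_rep = (7.2351,5.9236)
p' = p + 1/4·F = (-0.1912,-5.5191)

Fx=7.2351 Fy=5.9236 x'=-0.1912 y'=-5.5191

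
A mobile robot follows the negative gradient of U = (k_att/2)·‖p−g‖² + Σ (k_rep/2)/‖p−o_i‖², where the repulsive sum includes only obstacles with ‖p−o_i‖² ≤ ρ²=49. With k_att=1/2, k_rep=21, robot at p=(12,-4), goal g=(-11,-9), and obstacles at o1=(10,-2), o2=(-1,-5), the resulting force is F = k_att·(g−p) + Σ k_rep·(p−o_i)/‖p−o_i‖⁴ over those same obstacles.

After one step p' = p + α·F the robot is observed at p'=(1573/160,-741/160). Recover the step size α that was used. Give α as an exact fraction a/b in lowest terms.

α = 1/5

F_att = 1/2·(g−p) = 1/2·(-23,-5) = (-11.5000,-2.5000)
o1: d²=8 ≤ ρ²=49; F_rep = 21·(2,-2)/8² = (0.6562,-0.6562)
o2: d²=170 > ρ²=49 → inactive
F = F_att + ΣF_rep = (-10.8438,-3.1562)
Δp = p'−p = (-2.1688,-0.6312); α = Δx/Fx = (-347/160) / (-347/32) = 1/5
check: Δy/Fy = (-101/160) / (-101/32) = 1/5 ✓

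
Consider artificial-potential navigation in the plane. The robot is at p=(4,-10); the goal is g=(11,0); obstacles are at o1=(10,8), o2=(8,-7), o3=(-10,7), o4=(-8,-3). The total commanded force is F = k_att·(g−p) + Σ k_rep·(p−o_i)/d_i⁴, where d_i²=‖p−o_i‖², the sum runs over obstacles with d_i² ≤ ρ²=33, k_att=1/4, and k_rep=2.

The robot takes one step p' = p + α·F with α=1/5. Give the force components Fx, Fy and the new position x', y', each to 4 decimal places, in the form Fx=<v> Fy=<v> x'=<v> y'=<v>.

F_att = 1/4·(g−p) = 1/4·(7,10) = (1.7500,2.5000)
o1: d²=360 > ρ²=33 → inactive
o2: d²=25 ≤ ρ²=33; F_rep = 2·(-4,-3)/25² = (-0.0128,-0.0096)
o3: d²=485 > ρ²=33 → inactive
o4: d²=193 > ρ²=33 → inactive
F = F_att + ΣF_rep = (1.7372,2.4904)
p' = p + 1/5·F = (4.3474,-9.5019)

Fx=1.7372 Fy=2.4904 x'=4.3474 y'=-9.5019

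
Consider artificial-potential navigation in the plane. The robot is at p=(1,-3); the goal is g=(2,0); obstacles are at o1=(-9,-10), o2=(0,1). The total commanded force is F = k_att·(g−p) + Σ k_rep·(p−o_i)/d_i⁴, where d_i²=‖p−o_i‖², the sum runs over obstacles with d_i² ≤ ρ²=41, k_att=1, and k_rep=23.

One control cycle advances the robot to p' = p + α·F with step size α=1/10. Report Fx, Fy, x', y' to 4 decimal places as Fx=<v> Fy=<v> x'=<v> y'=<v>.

F_att = 1·(g−p) = 1·(1,3) = (1.0000,3.0000)
o1: d²=149 > ρ²=41 → inactive
o2: d²=17 ≤ ρ²=41; F_rep = 23·(1,-4)/17² = (0.0796,-0.3183)
F = F_att + ΣF_rep = (1.0796,2.6817)
p' = p + 1/10·F = (1.1080,-2.7318)

Fx=1.0796 Fy=2.6817 x'=1.1080 y'=-2.7318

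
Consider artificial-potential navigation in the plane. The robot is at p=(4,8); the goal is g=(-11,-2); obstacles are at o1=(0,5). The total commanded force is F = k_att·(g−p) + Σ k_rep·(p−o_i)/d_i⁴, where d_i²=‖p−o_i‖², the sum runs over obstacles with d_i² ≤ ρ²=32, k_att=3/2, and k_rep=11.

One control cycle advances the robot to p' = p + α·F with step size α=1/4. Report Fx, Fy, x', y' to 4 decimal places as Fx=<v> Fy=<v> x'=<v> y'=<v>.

F_att = 3/2·(g−p) = 3/2·(-15,-10) = (-22.5000,-15.0000)
o1: d²=25 ≤ ρ²=32; F_rep = 11·(4,3)/25² = (0.0704,0.0528)
F = F_att + ΣF_rep = (-22.4296,-14.9472)
p' = p + 1/4·F = (-1.6074,4.2632)

Fx=-22.4296 Fy=-14.9472 x'=-1.6074 y'=4.2632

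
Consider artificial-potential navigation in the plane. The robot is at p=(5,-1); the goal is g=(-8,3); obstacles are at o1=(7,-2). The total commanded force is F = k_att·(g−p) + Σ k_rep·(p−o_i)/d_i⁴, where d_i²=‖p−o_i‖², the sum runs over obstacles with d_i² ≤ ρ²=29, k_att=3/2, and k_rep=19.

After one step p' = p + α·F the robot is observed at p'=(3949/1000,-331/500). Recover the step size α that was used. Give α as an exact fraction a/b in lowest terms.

F_att = 3/2·(g−p) = 3/2·(-13,4) = (-19.5000,6.0000)
o1: d²=5 ≤ ρ²=29; F_rep = 19·(-2,1)/5² = (-1.5200,0.7600)
F = F_att + ΣF_rep = (-21.0200,6.7600)
Δp = p'−p = (-1.0510,0.3380); α = Δx/Fx = (-1051/1000) / (-1051/50) = 1/20
check: Δy/Fy = (169/500) / (169/25) = 1/20 ✓

α = 1/20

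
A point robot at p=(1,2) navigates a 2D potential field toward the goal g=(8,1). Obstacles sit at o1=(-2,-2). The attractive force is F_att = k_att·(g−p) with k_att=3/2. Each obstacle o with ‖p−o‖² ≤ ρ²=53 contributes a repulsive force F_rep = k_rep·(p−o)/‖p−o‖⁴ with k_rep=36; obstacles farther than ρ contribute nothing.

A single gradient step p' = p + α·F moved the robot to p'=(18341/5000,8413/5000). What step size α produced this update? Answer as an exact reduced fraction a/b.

F_att = 3/2·(g−p) = 3/2·(7,-1) = (10.5000,-1.5000)
o1: d²=25 ≤ ρ²=53; F_rep = 36·(3,4)/25² = (0.1728,0.2304)
F = F_att + ΣF_rep = (10.6728,-1.2696)
Δp = p'−p = (2.6682,-0.3174); α = Δx/Fx = (13341/5000) / (13341/1250) = 1/4
check: Δy/Fy = (-1587/5000) / (-1587/1250) = 1/4 ✓

α = 1/4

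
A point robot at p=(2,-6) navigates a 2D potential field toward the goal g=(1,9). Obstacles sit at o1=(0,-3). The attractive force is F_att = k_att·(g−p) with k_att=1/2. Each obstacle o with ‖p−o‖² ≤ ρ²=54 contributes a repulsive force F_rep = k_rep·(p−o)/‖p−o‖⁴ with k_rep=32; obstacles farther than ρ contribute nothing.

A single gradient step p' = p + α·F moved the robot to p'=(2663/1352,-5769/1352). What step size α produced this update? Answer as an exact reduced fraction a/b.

F_att = 1/2·(g−p) = 1/2·(-1,15) = (-0.5000,7.5000)
o1: d²=13 ≤ ρ²=54; F_rep = 32·(2,-3)/13² = (0.3787,-0.5680)
F = F_att + ΣF_rep = (-0.1213,6.9320)
Δp = p'−p = (-0.0303,1.7330); α = Δx/Fx = (-41/1352) / (-41/338) = 1/4
check: Δy/Fy = (2343/1352) / (2343/338) = 1/4 ✓

α = 1/4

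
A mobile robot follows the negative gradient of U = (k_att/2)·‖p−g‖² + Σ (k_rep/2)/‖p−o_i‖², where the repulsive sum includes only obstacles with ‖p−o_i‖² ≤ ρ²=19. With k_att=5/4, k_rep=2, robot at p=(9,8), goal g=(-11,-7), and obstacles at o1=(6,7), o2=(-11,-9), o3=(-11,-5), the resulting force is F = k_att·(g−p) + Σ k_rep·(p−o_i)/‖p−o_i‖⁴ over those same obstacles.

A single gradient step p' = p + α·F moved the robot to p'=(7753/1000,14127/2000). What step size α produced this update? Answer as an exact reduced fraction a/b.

α = 1/20

F_att = 5/4·(g−p) = 5/4·(-20,-15) = (-25.0000,-18.7500)
o1: d²=10 ≤ ρ²=19; F_rep = 2·(3,1)/10² = (0.0600,0.0200)
o2: d²=689 > ρ²=19 → inactive
o3: d²=569 > ρ²=19 → inactive
F = F_att + ΣF_rep = (-24.9400,-18.7300)
Δp = p'−p = (-1.2470,-0.9365); α = Δx/Fx = (-1247/1000) / (-1247/50) = 1/20
check: Δy/Fy = (-1873/2000) / (-1873/100) = 1/20 ✓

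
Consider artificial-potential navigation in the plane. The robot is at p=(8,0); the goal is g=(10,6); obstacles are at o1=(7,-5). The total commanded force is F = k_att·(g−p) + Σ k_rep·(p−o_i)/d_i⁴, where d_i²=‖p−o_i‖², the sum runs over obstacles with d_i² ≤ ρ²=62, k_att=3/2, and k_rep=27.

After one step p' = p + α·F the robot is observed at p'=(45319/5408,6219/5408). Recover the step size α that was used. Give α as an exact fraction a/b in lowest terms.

α = 1/8

F_att = 3/2·(g−p) = 3/2·(2,6) = (3.0000,9.0000)
o1: d²=26 ≤ ρ²=62; F_rep = 27·(1,5)/26² = (0.0399,0.1997)
F = F_att + ΣF_rep = (3.0399,9.1997)
Δp = p'−p = (0.3800,1.1500); α = Δx/Fx = (2055/5408) / (2055/676) = 1/8
check: Δy/Fy = (6219/5408) / (6219/676) = 1/8 ✓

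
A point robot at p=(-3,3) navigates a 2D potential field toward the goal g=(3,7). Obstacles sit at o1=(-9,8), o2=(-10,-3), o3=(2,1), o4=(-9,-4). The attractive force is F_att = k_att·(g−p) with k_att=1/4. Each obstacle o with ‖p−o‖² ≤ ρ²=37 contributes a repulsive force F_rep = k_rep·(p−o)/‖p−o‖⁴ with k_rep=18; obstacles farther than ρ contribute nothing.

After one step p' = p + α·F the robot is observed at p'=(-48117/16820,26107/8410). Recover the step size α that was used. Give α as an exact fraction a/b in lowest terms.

F_att = 1/4·(g−p) = 1/4·(6,4) = (1.5000,1.0000)
o1: d²=61 > ρ²=37 → inactive
o2: d²=85 > ρ²=37 → inactive
o3: d²=29 ≤ ρ²=37; F_rep = 18·(-5,2)/29² = (-0.1070,0.0428)
o4: d²=85 > ρ²=37 → inactive
F = F_att + ΣF_rep = (1.3930,1.0428)
Δp = p'−p = (0.1393,0.1043); α = Δx/Fx = (2343/16820) / (2343/1682) = 1/10
check: Δy/Fy = (877/8410) / (877/841) = 1/10 ✓

α = 1/10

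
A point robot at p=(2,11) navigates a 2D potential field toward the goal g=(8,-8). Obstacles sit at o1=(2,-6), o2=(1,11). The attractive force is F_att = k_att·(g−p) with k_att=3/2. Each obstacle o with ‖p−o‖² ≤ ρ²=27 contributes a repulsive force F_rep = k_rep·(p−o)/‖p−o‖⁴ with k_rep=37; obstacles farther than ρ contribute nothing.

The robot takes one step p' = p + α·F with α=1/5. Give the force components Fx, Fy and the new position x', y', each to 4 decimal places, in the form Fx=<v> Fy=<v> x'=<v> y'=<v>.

Fx=46.0000 Fy=-28.5000 x'=11.2000 y'=5.3000

F_att = 3/2·(g−p) = 3/2·(6,-19) = (9.0000,-28.5000)
o1: d²=289 > ρ²=27 → inactive
o2: d²=1 ≤ ρ²=27; F_rep = 37·(1,0)/1² = (37.0000,0.0000)
F = F_att + ΣF_rep = (46.0000,-28.5000)
p' = p + 1/5·F = (11.2000,5.3000)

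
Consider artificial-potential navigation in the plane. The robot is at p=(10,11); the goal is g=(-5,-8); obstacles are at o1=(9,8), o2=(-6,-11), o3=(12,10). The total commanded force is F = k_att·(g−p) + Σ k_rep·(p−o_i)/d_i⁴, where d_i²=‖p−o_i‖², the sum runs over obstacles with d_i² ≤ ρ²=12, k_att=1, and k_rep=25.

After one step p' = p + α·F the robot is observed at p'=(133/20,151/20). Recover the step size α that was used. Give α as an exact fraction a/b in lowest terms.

F_att = 1·(g−p) = 1·(-15,-19) = (-15.0000,-19.0000)
o1: d²=10 ≤ ρ²=12; F_rep = 25·(1,3)/10² = (0.2500,0.7500)
o2: d²=740 > ρ²=12 → inactive
o3: d²=5 ≤ ρ²=12; F_rep = 25·(-2,1)/5² = (-2.0000,1.0000)
F = F_att + ΣF_rep = (-16.7500,-17.2500)
Δp = p'−p = (-3.3500,-3.4500); α = Δx/Fx = (-67/20) / (-67/4) = 1/5
check: Δy/Fy = (-69/20) / (-69/4) = 1/5 ✓

α = 1/5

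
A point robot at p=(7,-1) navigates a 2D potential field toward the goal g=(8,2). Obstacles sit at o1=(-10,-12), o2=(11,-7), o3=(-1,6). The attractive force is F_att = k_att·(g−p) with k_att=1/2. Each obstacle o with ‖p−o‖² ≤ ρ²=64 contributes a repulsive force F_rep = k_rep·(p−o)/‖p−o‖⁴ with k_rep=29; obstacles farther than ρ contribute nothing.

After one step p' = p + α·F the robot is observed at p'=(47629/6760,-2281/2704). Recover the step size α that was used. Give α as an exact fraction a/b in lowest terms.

F_att = 1/2·(g−p) = 1/2·(1,3) = (0.5000,1.5000)
o1: d²=410 > ρ²=64 → inactive
o2: d²=52 ≤ ρ²=64; F_rep = 29·(-4,6)/52² = (-0.0429,0.0643)
o3: d²=113 > ρ²=64 → inactive
F = F_att + ΣF_rep = (0.4571,1.5643)
Δp = p'−p = (0.0457,0.1564); α = Δx/Fx = (309/6760) / (309/676) = 1/10
check: Δy/Fy = (423/2704) / (2115/1352) = 1/10 ✓

α = 1/10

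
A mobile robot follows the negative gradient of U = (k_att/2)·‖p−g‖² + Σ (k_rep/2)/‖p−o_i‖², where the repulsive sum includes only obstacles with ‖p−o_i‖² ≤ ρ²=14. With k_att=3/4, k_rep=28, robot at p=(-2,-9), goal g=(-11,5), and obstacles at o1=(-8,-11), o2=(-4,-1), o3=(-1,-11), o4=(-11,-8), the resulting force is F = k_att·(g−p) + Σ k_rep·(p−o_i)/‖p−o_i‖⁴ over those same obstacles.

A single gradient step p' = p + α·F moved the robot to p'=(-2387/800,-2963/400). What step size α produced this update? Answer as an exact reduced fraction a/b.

F_att = 3/4·(g−p) = 3/4·(-9,14) = (-6.7500,10.5000)
o1: d²=40 > ρ²=14 → inactive
o2: d²=68 > ρ²=14 → inactive
o3: d²=5 ≤ ρ²=14; F_rep = 28·(-1,2)/5² = (-1.1200,2.2400)
o4: d²=82 > ρ²=14 → inactive
F = F_att + ΣF_rep = (-7.8700,12.7400)
Δp = p'−p = (-0.9838,1.5925); α = Δx/Fx = (-787/800) / (-787/100) = 1/8
check: Δy/Fy = (637/400) / (637/50) = 1/8 ✓

α = 1/8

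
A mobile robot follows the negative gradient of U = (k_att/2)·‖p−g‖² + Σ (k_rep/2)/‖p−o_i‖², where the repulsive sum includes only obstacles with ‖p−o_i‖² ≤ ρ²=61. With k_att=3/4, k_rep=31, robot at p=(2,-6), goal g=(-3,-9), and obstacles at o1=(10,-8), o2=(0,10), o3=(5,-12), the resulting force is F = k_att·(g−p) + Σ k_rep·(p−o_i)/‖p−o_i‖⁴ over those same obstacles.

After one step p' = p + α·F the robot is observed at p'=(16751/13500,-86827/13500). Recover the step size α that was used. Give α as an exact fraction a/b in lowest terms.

α = 1/5

F_att = 3/4·(g−p) = 3/4·(-5,-3) = (-3.7500,-2.2500)
o1: d²=68 > ρ²=61 → inactive
o2: d²=260 > ρ²=61 → inactive
o3: d²=45 ≤ ρ²=61; F_rep = 31·(-3,6)/45² = (-0.0459,0.0919)
F = F_att + ΣF_rep = (-3.7959,-2.1581)
Δp = p'−p = (-0.7592,-0.4316); α = Δx/Fx = (-10249/13500) / (-10249/2700) = 1/5
check: Δy/Fy = (-5827/13500) / (-5827/2700) = 1/5 ✓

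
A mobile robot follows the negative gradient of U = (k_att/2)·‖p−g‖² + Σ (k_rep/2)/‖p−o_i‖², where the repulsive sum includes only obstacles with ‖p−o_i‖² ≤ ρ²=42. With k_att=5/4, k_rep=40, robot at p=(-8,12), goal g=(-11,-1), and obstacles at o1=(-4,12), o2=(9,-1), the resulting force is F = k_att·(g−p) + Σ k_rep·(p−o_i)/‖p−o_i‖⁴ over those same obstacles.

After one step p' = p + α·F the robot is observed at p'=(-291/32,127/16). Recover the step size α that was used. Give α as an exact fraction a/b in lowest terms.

F_att = 5/4·(g−p) = 5/4·(-3,-13) = (-3.7500,-16.2500)
o1: d²=16 ≤ ρ²=42; F_rep = 40·(-4,0)/16² = (-0.6250,0.0000)
o2: d²=458 > ρ²=42 → inactive
F = F_att + ΣF_rep = (-4.3750,-16.2500)
Δp = p'−p = (-1.0938,-4.0625); α = Δx/Fx = (-35/32) / (-35/8) = 1/4
check: Δy/Fy = (-65/16) / (-65/4) = 1/4 ✓

α = 1/4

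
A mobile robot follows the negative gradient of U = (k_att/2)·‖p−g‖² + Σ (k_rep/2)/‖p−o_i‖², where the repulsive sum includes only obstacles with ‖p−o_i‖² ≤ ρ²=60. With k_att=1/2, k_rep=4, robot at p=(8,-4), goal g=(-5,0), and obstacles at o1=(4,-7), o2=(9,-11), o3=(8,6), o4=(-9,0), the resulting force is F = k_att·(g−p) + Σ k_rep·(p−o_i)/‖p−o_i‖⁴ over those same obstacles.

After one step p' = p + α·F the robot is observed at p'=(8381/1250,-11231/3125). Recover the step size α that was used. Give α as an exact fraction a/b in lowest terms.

α = 1/5

F_att = 1/2·(g−p) = 1/2·(-13,4) = (-6.5000,2.0000)
o1: d²=25 ≤ ρ²=60; F_rep = 4·(4,3)/25² = (0.0256,0.0192)
o2: d²=50 ≤ ρ²=60; F_rep = 4·(-1,7)/50² = (-0.0016,0.0112)
o3: d²=100 > ρ²=60 → inactive
o4: d²=305 > ρ²=60 → inactive
F = F_att + ΣF_rep = (-6.4760,2.0304)
Δp = p'−p = (-1.2952,0.4061); α = Δx/Fx = (-1619/1250) / (-1619/250) = 1/5
check: Δy/Fy = (1269/3125) / (1269/625) = 1/5 ✓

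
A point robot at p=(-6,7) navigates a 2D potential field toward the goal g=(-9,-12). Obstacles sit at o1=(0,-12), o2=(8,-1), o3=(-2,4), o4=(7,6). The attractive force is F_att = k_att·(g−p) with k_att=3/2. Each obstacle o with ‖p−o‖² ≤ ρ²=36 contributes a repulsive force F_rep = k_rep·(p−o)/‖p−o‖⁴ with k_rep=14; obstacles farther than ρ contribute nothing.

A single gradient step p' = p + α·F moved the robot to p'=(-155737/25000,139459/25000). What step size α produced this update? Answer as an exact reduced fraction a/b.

α = 1/20

F_att = 3/2·(g−p) = 3/2·(-3,-19) = (-4.5000,-28.5000)
o1: d²=397 > ρ²=36 → inactive
o2: d²=260 > ρ²=36 → inactive
o3: d²=25 ≤ ρ²=36; F_rep = 14·(-4,3)/25² = (-0.0896,0.0672)
o4: d²=170 > ρ²=36 → inactive
F = F_att + ΣF_rep = (-4.5896,-28.4328)
Δp = p'−p = (-0.2295,-1.4216); α = Δx/Fx = (-5737/25000) / (-5737/1250) = 1/20
check: Δy/Fy = (-35541/25000) / (-35541/1250) = 1/20 ✓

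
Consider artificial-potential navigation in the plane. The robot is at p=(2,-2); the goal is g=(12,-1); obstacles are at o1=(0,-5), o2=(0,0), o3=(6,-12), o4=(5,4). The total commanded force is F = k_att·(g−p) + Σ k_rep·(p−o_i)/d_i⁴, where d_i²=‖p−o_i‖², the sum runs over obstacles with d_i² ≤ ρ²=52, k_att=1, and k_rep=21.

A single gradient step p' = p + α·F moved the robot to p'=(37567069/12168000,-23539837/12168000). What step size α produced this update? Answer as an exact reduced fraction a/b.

F_att = 1·(g−p) = 1·(10,1) = (10.0000,1.0000)
o1: d²=13 ≤ ρ²=52; F_rep = 21·(2,3)/13² = (0.2485,0.3728)
o2: d²=8 ≤ ρ²=52; F_rep = 21·(2,-2)/8² = (0.6562,-0.6562)
o3: d²=116 > ρ²=52 → inactive
o4: d²=45 ≤ ρ²=52; F_rep = 21·(-3,-6)/45² = (-0.0311,-0.0622)
F = F_att + ΣF_rep = (10.8737,0.6543)
Δp = p'−p = (1.0874,0.0654); α = Δx/Fx = (13231069/12168000) / (13231069/1216800) = 1/10
check: Δy/Fy = (796163/12168000) / (796163/1216800) = 1/10 ✓

α = 1/10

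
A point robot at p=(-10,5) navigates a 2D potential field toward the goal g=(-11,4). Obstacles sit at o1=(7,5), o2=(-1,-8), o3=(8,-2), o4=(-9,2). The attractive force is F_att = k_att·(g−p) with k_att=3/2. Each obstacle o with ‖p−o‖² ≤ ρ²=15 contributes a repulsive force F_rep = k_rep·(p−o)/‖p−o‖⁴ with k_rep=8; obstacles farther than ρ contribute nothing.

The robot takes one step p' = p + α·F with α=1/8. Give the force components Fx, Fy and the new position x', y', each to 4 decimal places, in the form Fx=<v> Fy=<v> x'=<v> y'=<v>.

F_att = 3/2·(g−p) = 3/2·(-1,-1) = (-1.5000,-1.5000)
o1: d²=289 > ρ²=15 → inactive
o2: d²=250 > ρ²=15 → inactive
o3: d²=373 > ρ²=15 → inactive
o4: d²=10 ≤ ρ²=15; F_rep = 8·(-1,3)/10² = (-0.0800,0.2400)
F = F_att + ΣF_rep = (-1.5800,-1.2600)
p' = p + 1/8·F = (-10.1975,4.8425)

Fx=-1.5800 Fy=-1.2600 x'=-10.1975 y'=4.8425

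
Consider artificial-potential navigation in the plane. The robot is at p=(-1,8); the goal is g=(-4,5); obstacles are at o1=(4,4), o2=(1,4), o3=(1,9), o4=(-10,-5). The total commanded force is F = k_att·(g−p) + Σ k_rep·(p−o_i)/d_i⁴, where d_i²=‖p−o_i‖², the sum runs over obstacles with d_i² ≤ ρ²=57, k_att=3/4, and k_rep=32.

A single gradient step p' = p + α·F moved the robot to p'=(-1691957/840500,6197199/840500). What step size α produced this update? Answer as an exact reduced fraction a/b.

F_att = 3/4·(g−p) = 3/4·(-3,-3) = (-2.2500,-2.2500)
o1: d²=41 ≤ ρ²=57; F_rep = 32·(-5,4)/41² = (-0.0952,0.0761)
o2: d²=20 ≤ ρ²=57; F_rep = 32·(-2,4)/20² = (-0.1600,0.3200)
o3: d²=5 ≤ ρ²=57; F_rep = 32·(-2,-1)/5² = (-2.5600,-1.2800)
o4: d²=250 > ρ²=57 → inactive
F = F_att + ΣF_rep = (-5.0652,-3.1339)
Δp = p'−p = (-1.0130,-0.6268); α = Δx/Fx = (-851457/840500) / (-851457/168100) = 1/5
check: Δy/Fy = (-526801/840500) / (-526801/168100) = 1/5 ✓

α = 1/5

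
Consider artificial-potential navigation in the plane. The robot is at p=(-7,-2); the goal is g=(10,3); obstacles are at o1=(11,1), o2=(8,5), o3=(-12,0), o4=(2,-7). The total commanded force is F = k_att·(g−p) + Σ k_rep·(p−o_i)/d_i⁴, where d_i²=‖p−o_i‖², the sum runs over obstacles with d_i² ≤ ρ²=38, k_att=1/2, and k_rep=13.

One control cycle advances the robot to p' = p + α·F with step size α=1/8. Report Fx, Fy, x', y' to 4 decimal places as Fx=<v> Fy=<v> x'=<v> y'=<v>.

F_att = 1/2·(g−p) = 1/2·(17,5) = (8.5000,2.5000)
o1: d²=333 > ρ²=38 → inactive
o2: d²=274 > ρ²=38 → inactive
o3: d²=29 ≤ ρ²=38; F_rep = 13·(5,-2)/29² = (0.0773,-0.0309)
o4: d²=106 > ρ²=38 → inactive
F = F_att + ΣF_rep = (8.5773,2.4691)
p' = p + 1/8·F = (-5.9278,-1.6914)

Fx=8.5773 Fy=2.4691 x'=-5.9278 y'=-1.6914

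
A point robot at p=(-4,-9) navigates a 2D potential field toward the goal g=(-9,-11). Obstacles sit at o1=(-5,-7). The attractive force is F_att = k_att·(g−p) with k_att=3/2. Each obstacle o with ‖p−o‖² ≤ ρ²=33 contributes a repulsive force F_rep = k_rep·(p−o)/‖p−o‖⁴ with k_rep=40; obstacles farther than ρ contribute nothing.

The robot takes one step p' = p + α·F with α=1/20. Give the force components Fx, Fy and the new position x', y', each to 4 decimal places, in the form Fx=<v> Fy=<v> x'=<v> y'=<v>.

Fx=-5.9000 Fy=-6.2000 x'=-4.2950 y'=-9.3100

F_att = 3/2·(g−p) = 3/2·(-5,-2) = (-7.5000,-3.0000)
o1: d²=5 ≤ ρ²=33; F_rep = 40·(1,-2)/5² = (1.6000,-3.2000)
F = F_att + ΣF_rep = (-5.9000,-6.2000)
p' = p + 1/20·F = (-4.2950,-9.3100)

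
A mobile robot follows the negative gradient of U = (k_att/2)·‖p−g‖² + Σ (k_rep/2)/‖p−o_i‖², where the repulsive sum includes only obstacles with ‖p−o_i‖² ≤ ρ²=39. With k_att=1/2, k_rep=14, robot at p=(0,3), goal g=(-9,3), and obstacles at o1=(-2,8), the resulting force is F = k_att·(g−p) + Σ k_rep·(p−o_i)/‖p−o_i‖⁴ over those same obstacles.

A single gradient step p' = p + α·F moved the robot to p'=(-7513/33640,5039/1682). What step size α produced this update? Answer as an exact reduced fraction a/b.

α = 1/20

F_att = 1/2·(g−p) = 1/2·(-9,0) = (-4.5000,0.0000)
o1: d²=29 ≤ ρ²=39; F_rep = 14·(2,-5)/29² = (0.0333,-0.0832)
F = F_att + ΣF_rep = (-4.4667,-0.0832)
Δp = p'−p = (-0.2233,-0.0042); α = Δx/Fx = (-7513/33640) / (-7513/1682) = 1/20
check: Δy/Fy = (-7/1682) / (-70/841) = 1/20 ✓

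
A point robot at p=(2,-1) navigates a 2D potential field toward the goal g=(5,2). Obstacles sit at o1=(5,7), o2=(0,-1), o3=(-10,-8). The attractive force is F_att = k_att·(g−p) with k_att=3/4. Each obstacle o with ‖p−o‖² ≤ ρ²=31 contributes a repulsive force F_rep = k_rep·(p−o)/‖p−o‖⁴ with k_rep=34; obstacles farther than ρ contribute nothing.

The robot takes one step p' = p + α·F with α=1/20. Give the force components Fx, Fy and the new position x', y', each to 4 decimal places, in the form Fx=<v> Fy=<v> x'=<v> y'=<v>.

F_att = 3/4·(g−p) = 3/4·(3,3) = (2.2500,2.2500)
o1: d²=73 > ρ²=31 → inactive
o2: d²=4 ≤ ρ²=31; F_rep = 34·(2,0)/4² = (4.2500,0.0000)
o3: d²=193 > ρ²=31 → inactive
F = F_att + ΣF_rep = (6.5000,2.2500)
p' = p + 1/20·F = (2.3250,-0.8875)

Fx=6.5000 Fy=2.2500 x'=2.3250 y'=-0.8875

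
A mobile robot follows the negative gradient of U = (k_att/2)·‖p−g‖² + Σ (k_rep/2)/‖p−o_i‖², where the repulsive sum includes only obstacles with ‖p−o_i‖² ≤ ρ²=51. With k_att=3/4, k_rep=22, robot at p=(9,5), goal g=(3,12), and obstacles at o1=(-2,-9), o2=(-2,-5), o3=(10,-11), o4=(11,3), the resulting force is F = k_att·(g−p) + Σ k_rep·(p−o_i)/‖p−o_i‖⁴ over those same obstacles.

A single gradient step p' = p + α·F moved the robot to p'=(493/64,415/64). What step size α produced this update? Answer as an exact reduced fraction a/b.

F_att = 3/4·(g−p) = 3/4·(-6,7) = (-4.5000,5.2500)
o1: d²=317 > ρ²=51 → inactive
o2: d²=221 > ρ²=51 → inactive
o3: d²=257 > ρ²=51 → inactive
o4: d²=8 ≤ ρ²=51; F_rep = 22·(-2,2)/8² = (-0.6875,0.6875)
F = F_att + ΣF_rep = (-5.1875,5.9375)
Δp = p'−p = (-1.2969,1.4844); α = Δx/Fx = (-83/64) / (-83/16) = 1/4
check: Δy/Fy = (95/64) / (95/16) = 1/4 ✓

α = 1/4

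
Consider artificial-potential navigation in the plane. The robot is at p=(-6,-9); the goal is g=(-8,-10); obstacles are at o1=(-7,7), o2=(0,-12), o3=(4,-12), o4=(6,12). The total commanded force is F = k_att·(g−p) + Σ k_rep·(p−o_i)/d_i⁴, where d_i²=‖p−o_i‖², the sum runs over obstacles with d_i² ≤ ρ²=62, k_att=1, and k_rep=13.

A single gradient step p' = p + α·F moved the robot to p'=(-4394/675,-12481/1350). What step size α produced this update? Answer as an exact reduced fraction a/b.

α = 1/4

F_att = 1·(g−p) = 1·(-2,-1) = (-2.0000,-1.0000)
o1: d²=257 > ρ²=62 → inactive
o2: d²=45 ≤ ρ²=62; F_rep = 13·(-6,3)/45² = (-0.0385,0.0193)
o3: d²=109 > ρ²=62 → inactive
o4: d²=585 > ρ²=62 → inactive
F = F_att + ΣF_rep = (-2.0385,-0.9807)
Δp = p'−p = (-0.5096,-0.2452); α = Δx/Fx = (-344/675) / (-1376/675) = 1/4
check: Δy/Fy = (-331/1350) / (-662/675) = 1/4 ✓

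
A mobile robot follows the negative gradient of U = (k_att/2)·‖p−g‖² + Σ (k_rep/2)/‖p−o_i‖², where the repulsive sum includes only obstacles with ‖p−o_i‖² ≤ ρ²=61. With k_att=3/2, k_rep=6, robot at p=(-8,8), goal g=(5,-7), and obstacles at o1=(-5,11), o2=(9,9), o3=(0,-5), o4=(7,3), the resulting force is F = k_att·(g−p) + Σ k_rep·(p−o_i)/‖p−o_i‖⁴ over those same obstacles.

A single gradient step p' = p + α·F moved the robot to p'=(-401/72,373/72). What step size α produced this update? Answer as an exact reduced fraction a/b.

F_att = 3/2·(g−p) = 3/2·(13,-15) = (19.5000,-22.5000)
o1: d²=18 ≤ ρ²=61; F_rep = 6·(-3,-3)/18² = (-0.0556,-0.0556)
o2: d²=290 > ρ²=61 → inactive
o3: d²=233 > ρ²=61 → inactive
o4: d²=250 > ρ²=61 → inactive
F = F_att + ΣF_rep = (19.4444,-22.5556)
Δp = p'−p = (2.4306,-2.8194); α = Δx/Fx = (175/72) / (175/9) = 1/8
check: Δy/Fy = (-203/72) / (-203/9) = 1/8 ✓

α = 1/8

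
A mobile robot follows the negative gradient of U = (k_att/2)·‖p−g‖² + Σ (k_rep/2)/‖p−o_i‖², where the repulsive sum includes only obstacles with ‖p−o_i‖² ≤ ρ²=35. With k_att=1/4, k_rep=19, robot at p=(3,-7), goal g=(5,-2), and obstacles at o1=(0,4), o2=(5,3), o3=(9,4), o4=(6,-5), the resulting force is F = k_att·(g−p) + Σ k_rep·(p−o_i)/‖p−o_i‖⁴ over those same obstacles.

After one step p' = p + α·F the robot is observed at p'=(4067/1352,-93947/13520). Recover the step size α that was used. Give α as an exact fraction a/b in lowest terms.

F_att = 1/4·(g−p) = 1/4·(2,5) = (0.5000,1.2500)
o1: d²=130 > ρ²=35 → inactive
o2: d²=104 > ρ²=35 → inactive
o3: d²=157 > ρ²=35 → inactive
o4: d²=13 ≤ ρ²=35; F_rep = 19·(-3,-2)/13² = (-0.3373,-0.2249)
F = F_att + ΣF_rep = (0.1627,1.0251)
Δp = p'−p = (0.0081,0.0513); α = Δx/Fx = (11/1352) / (55/338) = 1/20
check: Δy/Fy = (693/13520) / (693/676) = 1/20 ✓

α = 1/20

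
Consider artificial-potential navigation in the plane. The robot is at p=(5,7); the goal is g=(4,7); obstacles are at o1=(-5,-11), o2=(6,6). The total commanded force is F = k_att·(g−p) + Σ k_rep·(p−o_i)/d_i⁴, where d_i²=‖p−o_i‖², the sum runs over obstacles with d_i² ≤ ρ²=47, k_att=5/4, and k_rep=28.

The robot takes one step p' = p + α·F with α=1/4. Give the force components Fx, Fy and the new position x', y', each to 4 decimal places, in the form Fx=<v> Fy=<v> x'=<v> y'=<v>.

F_att = 5/4·(g−p) = 5/4·(-1,0) = (-1.2500,0.0000)
o1: d²=424 > ρ²=47 → inactive
o2: d²=2 ≤ ρ²=47; F_rep = 28·(-1,1)/2² = (-7.0000,7.0000)
F = F_att + ΣF_rep = (-8.2500,7.0000)
p' = p + 1/4·F = (2.9375,8.7500)

Fx=-8.2500 Fy=7.0000 x'=2.9375 y'=8.7500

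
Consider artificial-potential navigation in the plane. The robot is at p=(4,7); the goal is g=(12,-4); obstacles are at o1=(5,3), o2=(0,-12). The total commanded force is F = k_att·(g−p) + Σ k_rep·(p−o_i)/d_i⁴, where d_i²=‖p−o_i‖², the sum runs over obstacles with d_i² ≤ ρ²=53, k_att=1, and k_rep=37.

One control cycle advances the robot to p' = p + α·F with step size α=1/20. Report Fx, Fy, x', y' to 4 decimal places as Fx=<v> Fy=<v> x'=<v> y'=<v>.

F_att = 1·(g−p) = 1·(8,-11) = (8.0000,-11.0000)
o1: d²=17 ≤ ρ²=53; F_rep = 37·(-1,4)/17² = (-0.1280,0.5121)
o2: d²=377 > ρ²=53 → inactive
F = F_att + ΣF_rep = (7.8720,-10.4879)
p' = p + 1/20·F = (4.3936,6.4756)

Fx=7.8720 Fy=-10.4879 x'=4.3936 y'=6.4756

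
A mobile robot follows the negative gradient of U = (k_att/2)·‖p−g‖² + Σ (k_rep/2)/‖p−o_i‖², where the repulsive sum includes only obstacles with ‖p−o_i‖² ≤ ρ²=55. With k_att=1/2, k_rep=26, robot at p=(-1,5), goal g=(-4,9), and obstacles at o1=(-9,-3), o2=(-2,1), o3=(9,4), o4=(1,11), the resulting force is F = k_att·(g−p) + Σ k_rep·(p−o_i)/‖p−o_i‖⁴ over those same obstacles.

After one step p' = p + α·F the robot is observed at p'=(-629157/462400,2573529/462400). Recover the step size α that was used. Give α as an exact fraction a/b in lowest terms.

F_att = 1/2·(g−p) = 1/2·(-3,4) = (-1.5000,2.0000)
o1: d²=128 > ρ²=55 → inactive
o2: d²=17 ≤ ρ²=55; F_rep = 26·(1,4)/17² = (0.0900,0.3599)
o3: d²=101 > ρ²=55 → inactive
o4: d²=40 ≤ ρ²=55; F_rep = 26·(-2,-6)/40² = (-0.0325,-0.0975)
F = F_att + ΣF_rep = (-1.4425,2.2624)
Δp = p'−p = (-0.3606,0.5656); α = Δx/Fx = (-166757/462400) / (-166757/115600) = 1/4
check: Δy/Fy = (261529/462400) / (261529/115600) = 1/4 ✓

α = 1/4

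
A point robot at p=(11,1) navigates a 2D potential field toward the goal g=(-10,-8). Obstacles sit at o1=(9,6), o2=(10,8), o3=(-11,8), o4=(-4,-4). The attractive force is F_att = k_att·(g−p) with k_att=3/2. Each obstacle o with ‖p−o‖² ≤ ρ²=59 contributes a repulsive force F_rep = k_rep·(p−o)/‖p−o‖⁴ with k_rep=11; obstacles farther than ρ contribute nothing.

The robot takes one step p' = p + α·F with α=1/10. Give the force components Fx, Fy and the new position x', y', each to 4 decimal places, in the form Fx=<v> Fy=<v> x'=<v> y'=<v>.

Fx=-31.4694 Fy=-13.5962 x'=7.8531 y'=-0.3596

F_att = 3/2·(g−p) = 3/2·(-21,-9) = (-31.5000,-13.5000)
o1: d²=29 ≤ ρ²=59; F_rep = 11·(2,-5)/29² = (0.0262,-0.0654)
o2: d²=50 ≤ ρ²=59; F_rep = 11·(1,-7)/50² = (0.0044,-0.0308)
o3: d²=533 > ρ²=59 → inactive
o4: d²=250 > ρ²=59 → inactive
F = F_att + ΣF_rep = (-31.4694,-13.5962)
p' = p + 1/10·F = (7.8531,-0.3596)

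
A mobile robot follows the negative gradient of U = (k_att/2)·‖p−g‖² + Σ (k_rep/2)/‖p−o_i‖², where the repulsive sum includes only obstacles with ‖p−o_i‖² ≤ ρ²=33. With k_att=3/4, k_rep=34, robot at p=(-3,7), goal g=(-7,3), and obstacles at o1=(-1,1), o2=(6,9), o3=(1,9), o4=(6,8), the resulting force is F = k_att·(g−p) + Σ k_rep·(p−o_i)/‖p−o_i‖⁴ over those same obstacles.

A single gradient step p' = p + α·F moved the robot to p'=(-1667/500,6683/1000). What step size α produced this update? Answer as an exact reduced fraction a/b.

α = 1/10

F_att = 3/4·(g−p) = 3/4·(-4,-4) = (-3.0000,-3.0000)
o1: d²=40 > ρ²=33 → inactive
o2: d²=85 > ρ²=33 → inactive
o3: d²=20 ≤ ρ²=33; F_rep = 34·(-4,-2)/20² = (-0.3400,-0.1700)
o4: d²=82 > ρ²=33 → inactive
F = F_att + ΣF_rep = (-3.3400,-3.1700)
Δp = p'−p = (-0.3340,-0.3170); α = Δx/Fx = (-167/500) / (-167/50) = 1/10
check: Δy/Fy = (-317/1000) / (-317/100) = 1/10 ✓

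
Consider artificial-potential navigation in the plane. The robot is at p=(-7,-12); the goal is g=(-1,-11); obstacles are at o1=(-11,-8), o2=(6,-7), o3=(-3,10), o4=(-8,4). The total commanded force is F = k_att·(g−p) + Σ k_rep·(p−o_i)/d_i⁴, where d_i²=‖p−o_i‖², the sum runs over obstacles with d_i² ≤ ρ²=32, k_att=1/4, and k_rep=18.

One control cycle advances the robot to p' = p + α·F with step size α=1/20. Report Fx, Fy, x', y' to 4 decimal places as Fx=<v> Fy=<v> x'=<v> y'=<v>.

F_att = 1/4·(g−p) = 1/4·(6,1) = (1.5000,0.2500)
o1: d²=32 ≤ ρ²=32; F_rep = 18·(4,-4)/32² = (0.0703,-0.0703)
o2: d²=194 > ρ²=32 → inactive
o3: d²=500 > ρ²=32 → inactive
o4: d²=257 > ρ²=32 → inactive
F = F_att + ΣF_rep = (1.5703,0.1797)
p' = p + 1/20·F = (-6.9215,-11.9910)

Fx=1.5703 Fy=0.1797 x'=-6.9215 y'=-11.9910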